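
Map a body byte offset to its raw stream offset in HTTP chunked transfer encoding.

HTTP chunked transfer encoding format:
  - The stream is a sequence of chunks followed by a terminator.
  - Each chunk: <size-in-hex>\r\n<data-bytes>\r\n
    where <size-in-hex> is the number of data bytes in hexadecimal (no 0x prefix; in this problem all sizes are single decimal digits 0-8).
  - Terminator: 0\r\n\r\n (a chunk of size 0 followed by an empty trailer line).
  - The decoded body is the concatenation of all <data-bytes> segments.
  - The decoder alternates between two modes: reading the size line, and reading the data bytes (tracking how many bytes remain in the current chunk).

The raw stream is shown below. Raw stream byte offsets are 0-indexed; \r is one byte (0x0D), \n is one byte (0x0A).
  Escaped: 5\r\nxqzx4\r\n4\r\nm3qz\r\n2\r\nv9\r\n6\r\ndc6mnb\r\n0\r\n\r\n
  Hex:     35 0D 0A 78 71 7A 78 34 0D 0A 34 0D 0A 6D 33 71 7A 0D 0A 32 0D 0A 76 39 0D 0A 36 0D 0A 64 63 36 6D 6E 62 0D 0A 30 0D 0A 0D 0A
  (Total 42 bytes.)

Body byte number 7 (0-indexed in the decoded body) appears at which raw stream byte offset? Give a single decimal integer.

Chunk 1: stream[0..1]='5' size=0x5=5, data at stream[3..8]='xqzx4' -> body[0..5], body so far='xqzx4'
Chunk 2: stream[10..11]='4' size=0x4=4, data at stream[13..17]='m3qz' -> body[5..9], body so far='xqzx4m3qz'
Chunk 3: stream[19..20]='2' size=0x2=2, data at stream[22..24]='v9' -> body[9..11], body so far='xqzx4m3qzv9'
Chunk 4: stream[26..27]='6' size=0x6=6, data at stream[29..35]='dc6mnb' -> body[11..17], body so far='xqzx4m3qzv9dc6mnb'
Chunk 5: stream[37..38]='0' size=0 (terminator). Final body='xqzx4m3qzv9dc6mnb' (17 bytes)
Body byte 7 at stream offset 15

Answer: 15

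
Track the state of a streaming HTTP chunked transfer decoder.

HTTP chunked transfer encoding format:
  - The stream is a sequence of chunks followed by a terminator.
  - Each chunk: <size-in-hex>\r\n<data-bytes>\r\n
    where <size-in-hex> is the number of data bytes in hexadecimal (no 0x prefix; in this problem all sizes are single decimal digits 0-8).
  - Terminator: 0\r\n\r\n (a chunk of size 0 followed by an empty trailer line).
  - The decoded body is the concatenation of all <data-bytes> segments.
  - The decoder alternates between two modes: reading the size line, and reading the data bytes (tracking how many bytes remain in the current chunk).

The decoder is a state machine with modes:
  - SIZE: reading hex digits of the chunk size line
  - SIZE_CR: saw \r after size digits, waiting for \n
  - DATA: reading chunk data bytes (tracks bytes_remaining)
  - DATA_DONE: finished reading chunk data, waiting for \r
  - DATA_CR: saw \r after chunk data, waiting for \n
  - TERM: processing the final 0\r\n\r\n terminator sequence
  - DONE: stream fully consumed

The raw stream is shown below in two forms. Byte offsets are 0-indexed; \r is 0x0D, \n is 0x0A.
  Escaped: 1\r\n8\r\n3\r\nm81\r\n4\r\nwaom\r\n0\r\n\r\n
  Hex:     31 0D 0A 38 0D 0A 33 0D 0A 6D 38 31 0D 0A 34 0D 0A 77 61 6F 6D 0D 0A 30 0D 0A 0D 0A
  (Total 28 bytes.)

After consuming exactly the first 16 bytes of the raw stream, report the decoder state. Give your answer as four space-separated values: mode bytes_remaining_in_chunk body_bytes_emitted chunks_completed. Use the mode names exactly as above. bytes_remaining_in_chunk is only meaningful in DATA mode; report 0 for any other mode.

Byte 0 = '1': mode=SIZE remaining=0 emitted=0 chunks_done=0
Byte 1 = 0x0D: mode=SIZE_CR remaining=0 emitted=0 chunks_done=0
Byte 2 = 0x0A: mode=DATA remaining=1 emitted=0 chunks_done=0
Byte 3 = '8': mode=DATA_DONE remaining=0 emitted=1 chunks_done=0
Byte 4 = 0x0D: mode=DATA_CR remaining=0 emitted=1 chunks_done=0
Byte 5 = 0x0A: mode=SIZE remaining=0 emitted=1 chunks_done=1
Byte 6 = '3': mode=SIZE remaining=0 emitted=1 chunks_done=1
Byte 7 = 0x0D: mode=SIZE_CR remaining=0 emitted=1 chunks_done=1
Byte 8 = 0x0A: mode=DATA remaining=3 emitted=1 chunks_done=1
Byte 9 = 'm': mode=DATA remaining=2 emitted=2 chunks_done=1
Byte 10 = '8': mode=DATA remaining=1 emitted=3 chunks_done=1
Byte 11 = '1': mode=DATA_DONE remaining=0 emitted=4 chunks_done=1
Byte 12 = 0x0D: mode=DATA_CR remaining=0 emitted=4 chunks_done=1
Byte 13 = 0x0A: mode=SIZE remaining=0 emitted=4 chunks_done=2
Byte 14 = '4': mode=SIZE remaining=0 emitted=4 chunks_done=2
Byte 15 = 0x0D: mode=SIZE_CR remaining=0 emitted=4 chunks_done=2

Answer: SIZE_CR 0 4 2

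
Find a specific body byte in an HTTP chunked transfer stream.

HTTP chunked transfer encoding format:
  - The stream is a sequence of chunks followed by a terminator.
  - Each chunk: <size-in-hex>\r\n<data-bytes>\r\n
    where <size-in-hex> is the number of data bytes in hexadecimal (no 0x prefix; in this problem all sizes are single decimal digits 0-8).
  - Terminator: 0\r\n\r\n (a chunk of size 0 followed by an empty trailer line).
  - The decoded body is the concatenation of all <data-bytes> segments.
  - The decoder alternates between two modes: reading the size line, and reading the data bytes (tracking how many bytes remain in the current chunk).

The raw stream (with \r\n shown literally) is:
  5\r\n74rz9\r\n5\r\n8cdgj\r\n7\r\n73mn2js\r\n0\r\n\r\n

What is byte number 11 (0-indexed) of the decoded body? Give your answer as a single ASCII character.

Chunk 1: stream[0..1]='5' size=0x5=5, data at stream[3..8]='74rz9' -> body[0..5], body so far='74rz9'
Chunk 2: stream[10..11]='5' size=0x5=5, data at stream[13..18]='8cdgj' -> body[5..10], body so far='74rz98cdgj'
Chunk 3: stream[20..21]='7' size=0x7=7, data at stream[23..30]='73mn2js' -> body[10..17], body so far='74rz98cdgj73mn2js'
Chunk 4: stream[32..33]='0' size=0 (terminator). Final body='74rz98cdgj73mn2js' (17 bytes)
Body byte 11 = '3'

Answer: 3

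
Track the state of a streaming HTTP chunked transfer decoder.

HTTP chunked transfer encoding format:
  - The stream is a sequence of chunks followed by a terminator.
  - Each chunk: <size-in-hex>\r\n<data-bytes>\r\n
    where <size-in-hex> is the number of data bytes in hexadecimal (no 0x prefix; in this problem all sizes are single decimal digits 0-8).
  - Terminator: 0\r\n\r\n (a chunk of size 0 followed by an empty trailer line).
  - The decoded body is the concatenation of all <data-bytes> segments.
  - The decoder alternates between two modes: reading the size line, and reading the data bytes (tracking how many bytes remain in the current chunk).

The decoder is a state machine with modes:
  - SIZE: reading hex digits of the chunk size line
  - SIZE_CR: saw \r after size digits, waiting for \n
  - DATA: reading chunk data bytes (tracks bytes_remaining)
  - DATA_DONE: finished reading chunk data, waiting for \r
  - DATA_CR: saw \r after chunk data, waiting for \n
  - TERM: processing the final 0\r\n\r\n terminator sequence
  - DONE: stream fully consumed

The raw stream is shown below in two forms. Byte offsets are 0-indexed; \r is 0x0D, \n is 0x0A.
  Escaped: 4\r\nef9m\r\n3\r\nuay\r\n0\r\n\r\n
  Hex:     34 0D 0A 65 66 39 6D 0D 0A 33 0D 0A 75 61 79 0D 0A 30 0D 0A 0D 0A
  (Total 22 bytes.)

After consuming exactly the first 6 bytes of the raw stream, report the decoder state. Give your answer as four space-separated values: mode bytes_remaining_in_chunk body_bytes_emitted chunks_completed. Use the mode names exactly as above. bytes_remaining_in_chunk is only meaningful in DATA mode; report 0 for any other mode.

Byte 0 = '4': mode=SIZE remaining=0 emitted=0 chunks_done=0
Byte 1 = 0x0D: mode=SIZE_CR remaining=0 emitted=0 chunks_done=0
Byte 2 = 0x0A: mode=DATA remaining=4 emitted=0 chunks_done=0
Byte 3 = 'e': mode=DATA remaining=3 emitted=1 chunks_done=0
Byte 4 = 'f': mode=DATA remaining=2 emitted=2 chunks_done=0
Byte 5 = '9': mode=DATA remaining=1 emitted=3 chunks_done=0

Answer: DATA 1 3 0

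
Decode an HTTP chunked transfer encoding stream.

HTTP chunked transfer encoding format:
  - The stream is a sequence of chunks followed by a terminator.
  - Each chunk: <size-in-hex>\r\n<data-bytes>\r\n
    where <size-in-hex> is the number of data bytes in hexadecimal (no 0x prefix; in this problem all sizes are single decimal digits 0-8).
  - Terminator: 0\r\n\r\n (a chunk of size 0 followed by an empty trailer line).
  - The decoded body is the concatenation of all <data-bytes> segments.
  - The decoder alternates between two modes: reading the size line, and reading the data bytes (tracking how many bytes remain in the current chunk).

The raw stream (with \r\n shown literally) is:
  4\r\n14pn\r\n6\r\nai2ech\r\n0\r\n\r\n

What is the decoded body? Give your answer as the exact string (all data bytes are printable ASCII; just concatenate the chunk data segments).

Answer: 14pnai2ech

Derivation:
Chunk 1: stream[0..1]='4' size=0x4=4, data at stream[3..7]='14pn' -> body[0..4], body so far='14pn'
Chunk 2: stream[9..10]='6' size=0x6=6, data at stream[12..18]='ai2ech' -> body[4..10], body so far='14pnai2ech'
Chunk 3: stream[20..21]='0' size=0 (terminator). Final body='14pnai2ech' (10 bytes)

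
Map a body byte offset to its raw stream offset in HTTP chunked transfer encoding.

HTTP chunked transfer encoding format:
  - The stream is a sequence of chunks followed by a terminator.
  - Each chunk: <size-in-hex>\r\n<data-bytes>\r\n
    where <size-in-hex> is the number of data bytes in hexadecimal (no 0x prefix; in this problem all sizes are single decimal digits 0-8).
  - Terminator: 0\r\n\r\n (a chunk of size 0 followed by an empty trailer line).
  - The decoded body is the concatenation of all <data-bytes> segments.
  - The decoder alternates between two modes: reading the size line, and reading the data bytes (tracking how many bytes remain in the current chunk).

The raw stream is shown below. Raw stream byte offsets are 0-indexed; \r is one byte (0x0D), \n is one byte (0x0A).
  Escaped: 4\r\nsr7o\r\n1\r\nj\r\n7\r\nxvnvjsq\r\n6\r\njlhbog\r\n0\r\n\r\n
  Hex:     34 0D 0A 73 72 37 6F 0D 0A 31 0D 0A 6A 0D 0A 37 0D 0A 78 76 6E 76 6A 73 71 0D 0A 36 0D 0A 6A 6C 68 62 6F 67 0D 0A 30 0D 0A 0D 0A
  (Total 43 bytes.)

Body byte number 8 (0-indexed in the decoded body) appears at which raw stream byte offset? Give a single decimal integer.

Answer: 21

Derivation:
Chunk 1: stream[0..1]='4' size=0x4=4, data at stream[3..7]='sr7o' -> body[0..4], body so far='sr7o'
Chunk 2: stream[9..10]='1' size=0x1=1, data at stream[12..13]='j' -> body[4..5], body so far='sr7oj'
Chunk 3: stream[15..16]='7' size=0x7=7, data at stream[18..25]='xvnvjsq' -> body[5..12], body so far='sr7ojxvnvjsq'
Chunk 4: stream[27..28]='6' size=0x6=6, data at stream[30..36]='jlhbog' -> body[12..18], body so far='sr7ojxvnvjsqjlhbog'
Chunk 5: stream[38..39]='0' size=0 (terminator). Final body='sr7ojxvnvjsqjlhbog' (18 bytes)
Body byte 8 at stream offset 21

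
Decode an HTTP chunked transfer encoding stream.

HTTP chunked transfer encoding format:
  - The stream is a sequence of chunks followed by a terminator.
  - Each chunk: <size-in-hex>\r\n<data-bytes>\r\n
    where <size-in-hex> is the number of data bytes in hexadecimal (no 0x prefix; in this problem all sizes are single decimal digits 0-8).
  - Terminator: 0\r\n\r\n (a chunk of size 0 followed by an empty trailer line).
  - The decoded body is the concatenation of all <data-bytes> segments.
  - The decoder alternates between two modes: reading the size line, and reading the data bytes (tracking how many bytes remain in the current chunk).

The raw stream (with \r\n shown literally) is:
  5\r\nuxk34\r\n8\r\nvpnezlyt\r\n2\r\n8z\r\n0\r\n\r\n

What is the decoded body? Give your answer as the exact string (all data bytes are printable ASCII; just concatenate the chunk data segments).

Answer: uxk34vpnezlyt8z

Derivation:
Chunk 1: stream[0..1]='5' size=0x5=5, data at stream[3..8]='uxk34' -> body[0..5], body so far='uxk34'
Chunk 2: stream[10..11]='8' size=0x8=8, data at stream[13..21]='vpnezlyt' -> body[5..13], body so far='uxk34vpnezlyt'
Chunk 3: stream[23..24]='2' size=0x2=2, data at stream[26..28]='8z' -> body[13..15], body so far='uxk34vpnezlyt8z'
Chunk 4: stream[30..31]='0' size=0 (terminator). Final body='uxk34vpnezlyt8z' (15 bytes)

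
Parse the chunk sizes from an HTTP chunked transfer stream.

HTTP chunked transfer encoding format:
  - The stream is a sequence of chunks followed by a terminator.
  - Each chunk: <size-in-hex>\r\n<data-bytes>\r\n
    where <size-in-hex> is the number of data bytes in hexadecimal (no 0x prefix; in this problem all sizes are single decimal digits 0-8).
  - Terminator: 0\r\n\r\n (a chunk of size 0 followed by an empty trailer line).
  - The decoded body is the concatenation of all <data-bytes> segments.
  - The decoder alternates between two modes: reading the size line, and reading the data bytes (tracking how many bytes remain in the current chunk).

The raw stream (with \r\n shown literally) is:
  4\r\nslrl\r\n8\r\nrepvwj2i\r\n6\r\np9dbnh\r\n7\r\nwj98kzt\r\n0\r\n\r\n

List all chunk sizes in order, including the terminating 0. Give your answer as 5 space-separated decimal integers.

Chunk 1: stream[0..1]='4' size=0x4=4, data at stream[3..7]='slrl' -> body[0..4], body so far='slrl'
Chunk 2: stream[9..10]='8' size=0x8=8, data at stream[12..20]='repvwj2i' -> body[4..12], body so far='slrlrepvwj2i'
Chunk 3: stream[22..23]='6' size=0x6=6, data at stream[25..31]='p9dbnh' -> body[12..18], body so far='slrlrepvwj2ip9dbnh'
Chunk 4: stream[33..34]='7' size=0x7=7, data at stream[36..43]='wj98kzt' -> body[18..25], body so far='slrlrepvwj2ip9dbnhwj98kzt'
Chunk 5: stream[45..46]='0' size=0 (terminator). Final body='slrlrepvwj2ip9dbnhwj98kzt' (25 bytes)

Answer: 4 8 6 7 0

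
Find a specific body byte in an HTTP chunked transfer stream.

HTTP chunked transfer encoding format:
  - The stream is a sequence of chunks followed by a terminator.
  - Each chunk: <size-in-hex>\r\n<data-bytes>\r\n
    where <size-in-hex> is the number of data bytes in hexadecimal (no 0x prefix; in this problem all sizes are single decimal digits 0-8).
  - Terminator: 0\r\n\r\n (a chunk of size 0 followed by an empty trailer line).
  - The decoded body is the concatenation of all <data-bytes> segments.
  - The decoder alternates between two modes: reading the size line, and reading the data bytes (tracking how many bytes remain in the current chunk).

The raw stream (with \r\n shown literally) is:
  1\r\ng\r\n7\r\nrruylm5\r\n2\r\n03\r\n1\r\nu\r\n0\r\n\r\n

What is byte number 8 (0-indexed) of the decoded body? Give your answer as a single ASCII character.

Chunk 1: stream[0..1]='1' size=0x1=1, data at stream[3..4]='g' -> body[0..1], body so far='g'
Chunk 2: stream[6..7]='7' size=0x7=7, data at stream[9..16]='rruylm5' -> body[1..8], body so far='grruylm5'
Chunk 3: stream[18..19]='2' size=0x2=2, data at stream[21..23]='03' -> body[8..10], body so far='grruylm503'
Chunk 4: stream[25..26]='1' size=0x1=1, data at stream[28..29]='u' -> body[10..11], body so far='grruylm503u'
Chunk 5: stream[31..32]='0' size=0 (terminator). Final body='grruylm503u' (11 bytes)
Body byte 8 = '0'

Answer: 0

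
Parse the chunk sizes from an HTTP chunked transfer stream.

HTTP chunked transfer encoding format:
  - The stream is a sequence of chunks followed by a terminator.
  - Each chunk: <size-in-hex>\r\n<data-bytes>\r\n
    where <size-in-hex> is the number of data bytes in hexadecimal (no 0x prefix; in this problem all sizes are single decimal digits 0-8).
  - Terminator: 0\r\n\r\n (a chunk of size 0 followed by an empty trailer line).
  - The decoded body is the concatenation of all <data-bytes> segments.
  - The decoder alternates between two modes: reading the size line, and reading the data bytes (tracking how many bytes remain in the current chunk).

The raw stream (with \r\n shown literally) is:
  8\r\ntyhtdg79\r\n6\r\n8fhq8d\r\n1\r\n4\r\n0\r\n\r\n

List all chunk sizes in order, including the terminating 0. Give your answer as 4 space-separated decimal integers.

Answer: 8 6 1 0

Derivation:
Chunk 1: stream[0..1]='8' size=0x8=8, data at stream[3..11]='tyhtdg79' -> body[0..8], body so far='tyhtdg79'
Chunk 2: stream[13..14]='6' size=0x6=6, data at stream[16..22]='8fhq8d' -> body[8..14], body so far='tyhtdg798fhq8d'
Chunk 3: stream[24..25]='1' size=0x1=1, data at stream[27..28]='4' -> body[14..15], body so far='tyhtdg798fhq8d4'
Chunk 4: stream[30..31]='0' size=0 (terminator). Final body='tyhtdg798fhq8d4' (15 bytes)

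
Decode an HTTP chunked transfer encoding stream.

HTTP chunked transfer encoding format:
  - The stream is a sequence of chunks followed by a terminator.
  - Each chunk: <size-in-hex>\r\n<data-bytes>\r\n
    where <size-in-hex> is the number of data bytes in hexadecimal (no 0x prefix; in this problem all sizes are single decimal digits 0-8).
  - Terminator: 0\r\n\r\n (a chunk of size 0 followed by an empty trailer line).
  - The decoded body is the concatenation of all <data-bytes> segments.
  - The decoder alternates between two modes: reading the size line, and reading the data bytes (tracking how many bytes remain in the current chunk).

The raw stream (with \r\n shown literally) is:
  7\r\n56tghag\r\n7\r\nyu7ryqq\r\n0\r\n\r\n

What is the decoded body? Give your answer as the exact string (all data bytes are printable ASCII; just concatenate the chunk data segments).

Chunk 1: stream[0..1]='7' size=0x7=7, data at stream[3..10]='56tghag' -> body[0..7], body so far='56tghag'
Chunk 2: stream[12..13]='7' size=0x7=7, data at stream[15..22]='yu7ryqq' -> body[7..14], body so far='56tghagyu7ryqq'
Chunk 3: stream[24..25]='0' size=0 (terminator). Final body='56tghagyu7ryqq' (14 bytes)

Answer: 56tghagyu7ryqq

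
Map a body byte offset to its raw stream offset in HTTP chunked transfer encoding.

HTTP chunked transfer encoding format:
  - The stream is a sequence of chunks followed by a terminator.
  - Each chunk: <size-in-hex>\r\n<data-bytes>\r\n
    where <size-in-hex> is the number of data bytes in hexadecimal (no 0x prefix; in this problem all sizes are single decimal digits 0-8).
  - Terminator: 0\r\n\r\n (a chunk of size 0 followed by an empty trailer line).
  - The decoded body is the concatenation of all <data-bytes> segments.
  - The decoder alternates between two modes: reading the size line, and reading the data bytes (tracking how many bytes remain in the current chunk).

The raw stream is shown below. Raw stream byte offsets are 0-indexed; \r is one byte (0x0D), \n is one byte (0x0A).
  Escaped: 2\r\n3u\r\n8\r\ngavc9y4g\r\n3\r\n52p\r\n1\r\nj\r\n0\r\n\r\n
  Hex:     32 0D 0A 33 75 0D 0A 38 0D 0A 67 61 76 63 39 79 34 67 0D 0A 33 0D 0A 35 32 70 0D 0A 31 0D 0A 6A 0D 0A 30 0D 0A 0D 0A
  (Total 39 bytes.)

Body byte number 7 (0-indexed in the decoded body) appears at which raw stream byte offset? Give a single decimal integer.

Chunk 1: stream[0..1]='2' size=0x2=2, data at stream[3..5]='3u' -> body[0..2], body so far='3u'
Chunk 2: stream[7..8]='8' size=0x8=8, data at stream[10..18]='gavc9y4g' -> body[2..10], body so far='3ugavc9y4g'
Chunk 3: stream[20..21]='3' size=0x3=3, data at stream[23..26]='52p' -> body[10..13], body so far='3ugavc9y4g52p'
Chunk 4: stream[28..29]='1' size=0x1=1, data at stream[31..32]='j' -> body[13..14], body so far='3ugavc9y4g52pj'
Chunk 5: stream[34..35]='0' size=0 (terminator). Final body='3ugavc9y4g52pj' (14 bytes)
Body byte 7 at stream offset 15

Answer: 15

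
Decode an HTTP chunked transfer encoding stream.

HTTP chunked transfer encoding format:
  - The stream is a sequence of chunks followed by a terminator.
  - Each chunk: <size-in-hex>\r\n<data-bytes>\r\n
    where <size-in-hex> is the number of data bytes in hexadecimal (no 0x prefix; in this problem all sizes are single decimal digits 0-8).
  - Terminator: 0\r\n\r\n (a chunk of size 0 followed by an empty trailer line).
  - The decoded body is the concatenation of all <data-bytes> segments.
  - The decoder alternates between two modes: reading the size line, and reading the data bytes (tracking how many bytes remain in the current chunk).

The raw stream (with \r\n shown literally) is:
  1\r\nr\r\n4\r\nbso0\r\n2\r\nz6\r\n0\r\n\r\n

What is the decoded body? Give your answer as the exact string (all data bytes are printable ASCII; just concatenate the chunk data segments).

Answer: rbso0z6

Derivation:
Chunk 1: stream[0..1]='1' size=0x1=1, data at stream[3..4]='r' -> body[0..1], body so far='r'
Chunk 2: stream[6..7]='4' size=0x4=4, data at stream[9..13]='bso0' -> body[1..5], body so far='rbso0'
Chunk 3: stream[15..16]='2' size=0x2=2, data at stream[18..20]='z6' -> body[5..7], body so far='rbso0z6'
Chunk 4: stream[22..23]='0' size=0 (terminator). Final body='rbso0z6' (7 bytes)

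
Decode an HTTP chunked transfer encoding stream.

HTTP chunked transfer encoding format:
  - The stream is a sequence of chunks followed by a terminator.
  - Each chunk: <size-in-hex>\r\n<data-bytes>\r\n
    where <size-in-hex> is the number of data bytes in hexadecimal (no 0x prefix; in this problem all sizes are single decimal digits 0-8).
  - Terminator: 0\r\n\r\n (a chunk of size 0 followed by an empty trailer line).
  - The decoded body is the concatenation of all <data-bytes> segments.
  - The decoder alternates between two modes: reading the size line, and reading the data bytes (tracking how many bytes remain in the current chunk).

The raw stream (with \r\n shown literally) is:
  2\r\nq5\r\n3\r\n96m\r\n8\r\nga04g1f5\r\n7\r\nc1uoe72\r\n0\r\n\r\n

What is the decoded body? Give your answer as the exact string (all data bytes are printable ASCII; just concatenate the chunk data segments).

Chunk 1: stream[0..1]='2' size=0x2=2, data at stream[3..5]='q5' -> body[0..2], body so far='q5'
Chunk 2: stream[7..8]='3' size=0x3=3, data at stream[10..13]='96m' -> body[2..5], body so far='q596m'
Chunk 3: stream[15..16]='8' size=0x8=8, data at stream[18..26]='ga04g1f5' -> body[5..13], body so far='q596mga04g1f5'
Chunk 4: stream[28..29]='7' size=0x7=7, data at stream[31..38]='c1uoe72' -> body[13..20], body so far='q596mga04g1f5c1uoe72'
Chunk 5: stream[40..41]='0' size=0 (terminator). Final body='q596mga04g1f5c1uoe72' (20 bytes)

Answer: q596mga04g1f5c1uoe72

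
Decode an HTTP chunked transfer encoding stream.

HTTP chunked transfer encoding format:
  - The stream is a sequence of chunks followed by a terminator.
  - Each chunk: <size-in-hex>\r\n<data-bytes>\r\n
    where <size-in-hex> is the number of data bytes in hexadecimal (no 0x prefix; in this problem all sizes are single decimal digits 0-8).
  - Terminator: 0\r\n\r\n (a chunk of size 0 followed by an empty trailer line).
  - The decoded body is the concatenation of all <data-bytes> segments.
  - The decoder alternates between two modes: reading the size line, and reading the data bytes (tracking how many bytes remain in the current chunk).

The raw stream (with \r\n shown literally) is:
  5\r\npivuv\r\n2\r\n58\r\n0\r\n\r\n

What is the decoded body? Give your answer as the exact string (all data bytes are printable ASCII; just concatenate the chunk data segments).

Chunk 1: stream[0..1]='5' size=0x5=5, data at stream[3..8]='pivuv' -> body[0..5], body so far='pivuv'
Chunk 2: stream[10..11]='2' size=0x2=2, data at stream[13..15]='58' -> body[5..7], body so far='pivuv58'
Chunk 3: stream[17..18]='0' size=0 (terminator). Final body='pivuv58' (7 bytes)

Answer: pivuv58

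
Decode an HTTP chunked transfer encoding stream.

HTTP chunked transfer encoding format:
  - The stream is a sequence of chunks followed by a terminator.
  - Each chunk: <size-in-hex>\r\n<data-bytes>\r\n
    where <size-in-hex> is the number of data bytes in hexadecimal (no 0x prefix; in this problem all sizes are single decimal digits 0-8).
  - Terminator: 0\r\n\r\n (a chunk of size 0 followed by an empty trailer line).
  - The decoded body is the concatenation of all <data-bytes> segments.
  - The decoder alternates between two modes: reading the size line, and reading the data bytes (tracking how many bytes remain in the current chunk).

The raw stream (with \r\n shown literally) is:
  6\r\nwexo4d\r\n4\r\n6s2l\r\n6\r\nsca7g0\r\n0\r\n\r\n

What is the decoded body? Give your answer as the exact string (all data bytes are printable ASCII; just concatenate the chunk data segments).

Chunk 1: stream[0..1]='6' size=0x6=6, data at stream[3..9]='wexo4d' -> body[0..6], body so far='wexo4d'
Chunk 2: stream[11..12]='4' size=0x4=4, data at stream[14..18]='6s2l' -> body[6..10], body so far='wexo4d6s2l'
Chunk 3: stream[20..21]='6' size=0x6=6, data at stream[23..29]='sca7g0' -> body[10..16], body so far='wexo4d6s2lsca7g0'
Chunk 4: stream[31..32]='0' size=0 (terminator). Final body='wexo4d6s2lsca7g0' (16 bytes)

Answer: wexo4d6s2lsca7g0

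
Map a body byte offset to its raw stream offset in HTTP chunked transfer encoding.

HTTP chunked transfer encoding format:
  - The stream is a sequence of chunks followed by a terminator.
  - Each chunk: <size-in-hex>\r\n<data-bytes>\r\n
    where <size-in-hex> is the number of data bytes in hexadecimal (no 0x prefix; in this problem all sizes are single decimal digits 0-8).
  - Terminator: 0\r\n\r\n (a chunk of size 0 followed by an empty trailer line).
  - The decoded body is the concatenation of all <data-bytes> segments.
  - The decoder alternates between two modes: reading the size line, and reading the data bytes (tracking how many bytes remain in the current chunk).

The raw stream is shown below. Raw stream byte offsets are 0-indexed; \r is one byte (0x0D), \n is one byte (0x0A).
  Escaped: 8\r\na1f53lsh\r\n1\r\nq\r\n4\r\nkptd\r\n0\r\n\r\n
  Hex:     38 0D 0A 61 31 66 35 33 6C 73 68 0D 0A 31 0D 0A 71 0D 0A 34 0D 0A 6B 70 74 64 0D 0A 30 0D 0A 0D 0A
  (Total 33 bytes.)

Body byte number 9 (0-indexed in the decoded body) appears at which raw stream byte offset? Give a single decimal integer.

Answer: 22

Derivation:
Chunk 1: stream[0..1]='8' size=0x8=8, data at stream[3..11]='a1f53lsh' -> body[0..8], body so far='a1f53lsh'
Chunk 2: stream[13..14]='1' size=0x1=1, data at stream[16..17]='q' -> body[8..9], body so far='a1f53lshq'
Chunk 3: stream[19..20]='4' size=0x4=4, data at stream[22..26]='kptd' -> body[9..13], body so far='a1f53lshqkptd'
Chunk 4: stream[28..29]='0' size=0 (terminator). Final body='a1f53lshqkptd' (13 bytes)
Body byte 9 at stream offset 22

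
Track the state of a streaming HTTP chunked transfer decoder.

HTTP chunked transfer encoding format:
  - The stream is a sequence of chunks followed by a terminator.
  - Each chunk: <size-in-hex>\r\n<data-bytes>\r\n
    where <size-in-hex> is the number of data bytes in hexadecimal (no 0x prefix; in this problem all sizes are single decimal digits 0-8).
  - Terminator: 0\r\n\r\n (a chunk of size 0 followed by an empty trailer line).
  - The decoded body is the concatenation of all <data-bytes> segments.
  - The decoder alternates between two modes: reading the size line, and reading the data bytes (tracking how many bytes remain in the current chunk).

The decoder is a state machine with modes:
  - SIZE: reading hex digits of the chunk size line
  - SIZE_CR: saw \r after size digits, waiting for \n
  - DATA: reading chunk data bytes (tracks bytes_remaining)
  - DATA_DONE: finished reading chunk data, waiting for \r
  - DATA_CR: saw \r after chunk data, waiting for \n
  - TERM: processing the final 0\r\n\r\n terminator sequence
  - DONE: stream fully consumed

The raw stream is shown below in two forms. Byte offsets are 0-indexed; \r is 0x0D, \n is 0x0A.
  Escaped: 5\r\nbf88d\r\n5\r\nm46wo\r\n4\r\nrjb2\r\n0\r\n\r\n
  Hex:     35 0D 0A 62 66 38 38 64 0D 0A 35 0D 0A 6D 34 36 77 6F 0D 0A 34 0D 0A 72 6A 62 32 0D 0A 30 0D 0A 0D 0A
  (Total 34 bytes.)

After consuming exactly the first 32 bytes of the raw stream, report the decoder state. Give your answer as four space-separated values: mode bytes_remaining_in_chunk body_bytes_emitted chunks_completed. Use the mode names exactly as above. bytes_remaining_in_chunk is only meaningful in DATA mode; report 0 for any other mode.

Answer: TERM 0 14 3

Derivation:
Byte 0 = '5': mode=SIZE remaining=0 emitted=0 chunks_done=0
Byte 1 = 0x0D: mode=SIZE_CR remaining=0 emitted=0 chunks_done=0
Byte 2 = 0x0A: mode=DATA remaining=5 emitted=0 chunks_done=0
Byte 3 = 'b': mode=DATA remaining=4 emitted=1 chunks_done=0
Byte 4 = 'f': mode=DATA remaining=3 emitted=2 chunks_done=0
Byte 5 = '8': mode=DATA remaining=2 emitted=3 chunks_done=0
Byte 6 = '8': mode=DATA remaining=1 emitted=4 chunks_done=0
Byte 7 = 'd': mode=DATA_DONE remaining=0 emitted=5 chunks_done=0
Byte 8 = 0x0D: mode=DATA_CR remaining=0 emitted=5 chunks_done=0
Byte 9 = 0x0A: mode=SIZE remaining=0 emitted=5 chunks_done=1
Byte 10 = '5': mode=SIZE remaining=0 emitted=5 chunks_done=1
Byte 11 = 0x0D: mode=SIZE_CR remaining=0 emitted=5 chunks_done=1
Byte 12 = 0x0A: mode=DATA remaining=5 emitted=5 chunks_done=1
Byte 13 = 'm': mode=DATA remaining=4 emitted=6 chunks_done=1
Byte 14 = '4': mode=DATA remaining=3 emitted=7 chunks_done=1
Byte 15 = '6': mode=DATA remaining=2 emitted=8 chunks_done=1
Byte 16 = 'w': mode=DATA remaining=1 emitted=9 chunks_done=1
Byte 17 = 'o': mode=DATA_DONE remaining=0 emitted=10 chunks_done=1
Byte 18 = 0x0D: mode=DATA_CR remaining=0 emitted=10 chunks_done=1
Byte 19 = 0x0A: mode=SIZE remaining=0 emitted=10 chunks_done=2
Byte 20 = '4': mode=SIZE remaining=0 emitted=10 chunks_done=2
Byte 21 = 0x0D: mode=SIZE_CR remaining=0 emitted=10 chunks_done=2
Byte 22 = 0x0A: mode=DATA remaining=4 emitted=10 chunks_done=2
Byte 23 = 'r': mode=DATA remaining=3 emitted=11 chunks_done=2
Byte 24 = 'j': mode=DATA remaining=2 emitted=12 chunks_done=2
Byte 25 = 'b': mode=DATA remaining=1 emitted=13 chunks_done=2
Byte 26 = '2': mode=DATA_DONE remaining=0 emitted=14 chunks_done=2
Byte 27 = 0x0D: mode=DATA_CR remaining=0 emitted=14 chunks_done=2
Byte 28 = 0x0A: mode=SIZE remaining=0 emitted=14 chunks_done=3
Byte 29 = '0': mode=SIZE remaining=0 emitted=14 chunks_done=3
Byte 30 = 0x0D: mode=SIZE_CR remaining=0 emitted=14 chunks_done=3
Byte 31 = 0x0A: mode=TERM remaining=0 emitted=14 chunks_done=3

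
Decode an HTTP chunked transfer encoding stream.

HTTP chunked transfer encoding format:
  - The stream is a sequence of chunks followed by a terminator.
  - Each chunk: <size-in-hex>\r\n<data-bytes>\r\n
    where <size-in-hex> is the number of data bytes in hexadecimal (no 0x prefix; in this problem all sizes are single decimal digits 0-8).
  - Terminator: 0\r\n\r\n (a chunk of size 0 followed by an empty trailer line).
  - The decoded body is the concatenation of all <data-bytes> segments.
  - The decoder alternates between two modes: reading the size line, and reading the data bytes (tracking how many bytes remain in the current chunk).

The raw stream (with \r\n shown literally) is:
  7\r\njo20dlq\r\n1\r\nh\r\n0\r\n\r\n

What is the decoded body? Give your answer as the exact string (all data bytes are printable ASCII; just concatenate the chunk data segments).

Answer: jo20dlqh

Derivation:
Chunk 1: stream[0..1]='7' size=0x7=7, data at stream[3..10]='jo20dlq' -> body[0..7], body so far='jo20dlq'
Chunk 2: stream[12..13]='1' size=0x1=1, data at stream[15..16]='h' -> body[7..8], body so far='jo20dlqh'
Chunk 3: stream[18..19]='0' size=0 (terminator). Final body='jo20dlqh' (8 bytes)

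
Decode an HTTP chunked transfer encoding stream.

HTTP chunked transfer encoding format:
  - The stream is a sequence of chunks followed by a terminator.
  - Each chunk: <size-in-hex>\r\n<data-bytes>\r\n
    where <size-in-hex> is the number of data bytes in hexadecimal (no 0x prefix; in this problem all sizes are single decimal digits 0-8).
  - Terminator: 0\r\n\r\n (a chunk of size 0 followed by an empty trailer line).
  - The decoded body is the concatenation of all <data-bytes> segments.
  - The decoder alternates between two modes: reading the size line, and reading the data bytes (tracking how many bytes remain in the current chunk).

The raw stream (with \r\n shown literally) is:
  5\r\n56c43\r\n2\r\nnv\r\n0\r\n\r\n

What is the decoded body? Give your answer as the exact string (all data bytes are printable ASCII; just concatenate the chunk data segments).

Answer: 56c43nv

Derivation:
Chunk 1: stream[0..1]='5' size=0x5=5, data at stream[3..8]='56c43' -> body[0..5], body so far='56c43'
Chunk 2: stream[10..11]='2' size=0x2=2, data at stream[13..15]='nv' -> body[5..7], body so far='56c43nv'
Chunk 3: stream[17..18]='0' size=0 (terminator). Final body='56c43nv' (7 bytes)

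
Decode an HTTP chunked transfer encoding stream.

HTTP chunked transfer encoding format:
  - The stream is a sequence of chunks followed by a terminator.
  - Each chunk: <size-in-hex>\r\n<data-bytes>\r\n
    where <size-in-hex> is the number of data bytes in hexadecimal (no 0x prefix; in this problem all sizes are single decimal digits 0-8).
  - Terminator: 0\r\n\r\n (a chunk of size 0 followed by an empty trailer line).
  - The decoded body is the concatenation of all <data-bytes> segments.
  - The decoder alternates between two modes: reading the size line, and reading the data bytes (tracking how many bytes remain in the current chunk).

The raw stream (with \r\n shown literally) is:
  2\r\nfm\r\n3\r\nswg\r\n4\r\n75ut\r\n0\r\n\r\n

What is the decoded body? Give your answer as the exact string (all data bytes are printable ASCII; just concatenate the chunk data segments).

Chunk 1: stream[0..1]='2' size=0x2=2, data at stream[3..5]='fm' -> body[0..2], body so far='fm'
Chunk 2: stream[7..8]='3' size=0x3=3, data at stream[10..13]='swg' -> body[2..5], body so far='fmswg'
Chunk 3: stream[15..16]='4' size=0x4=4, data at stream[18..22]='75ut' -> body[5..9], body so far='fmswg75ut'
Chunk 4: stream[24..25]='0' size=0 (terminator). Final body='fmswg75ut' (9 bytes)

Answer: fmswg75ut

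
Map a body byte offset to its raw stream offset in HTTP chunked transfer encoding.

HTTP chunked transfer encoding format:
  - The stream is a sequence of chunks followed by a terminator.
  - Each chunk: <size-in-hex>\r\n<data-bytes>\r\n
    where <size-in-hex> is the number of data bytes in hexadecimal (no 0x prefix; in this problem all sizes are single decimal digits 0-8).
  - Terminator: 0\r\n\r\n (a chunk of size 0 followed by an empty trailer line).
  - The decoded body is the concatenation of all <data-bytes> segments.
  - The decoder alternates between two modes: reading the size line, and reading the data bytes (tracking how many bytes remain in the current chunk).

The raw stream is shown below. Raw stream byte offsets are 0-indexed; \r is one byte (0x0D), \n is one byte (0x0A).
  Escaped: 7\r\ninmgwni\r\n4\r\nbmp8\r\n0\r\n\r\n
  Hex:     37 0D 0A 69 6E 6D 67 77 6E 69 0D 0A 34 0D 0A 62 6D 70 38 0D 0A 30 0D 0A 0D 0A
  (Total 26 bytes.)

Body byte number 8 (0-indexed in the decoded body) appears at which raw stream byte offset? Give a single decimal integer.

Answer: 16

Derivation:
Chunk 1: stream[0..1]='7' size=0x7=7, data at stream[3..10]='inmgwni' -> body[0..7], body so far='inmgwni'
Chunk 2: stream[12..13]='4' size=0x4=4, data at stream[15..19]='bmp8' -> body[7..11], body so far='inmgwnibmp8'
Chunk 3: stream[21..22]='0' size=0 (terminator). Final body='inmgwnibmp8' (11 bytes)
Body byte 8 at stream offset 16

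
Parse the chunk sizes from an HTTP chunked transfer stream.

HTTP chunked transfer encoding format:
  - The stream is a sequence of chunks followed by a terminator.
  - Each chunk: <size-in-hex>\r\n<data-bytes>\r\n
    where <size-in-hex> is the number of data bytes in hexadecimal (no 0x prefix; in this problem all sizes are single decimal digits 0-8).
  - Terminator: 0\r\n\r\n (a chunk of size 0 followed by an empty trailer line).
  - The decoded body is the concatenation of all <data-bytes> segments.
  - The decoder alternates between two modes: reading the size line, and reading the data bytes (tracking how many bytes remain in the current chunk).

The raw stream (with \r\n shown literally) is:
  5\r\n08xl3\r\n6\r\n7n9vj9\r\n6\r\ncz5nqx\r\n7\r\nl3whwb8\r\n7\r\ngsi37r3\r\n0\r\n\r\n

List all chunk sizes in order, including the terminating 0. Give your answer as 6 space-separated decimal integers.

Chunk 1: stream[0..1]='5' size=0x5=5, data at stream[3..8]='08xl3' -> body[0..5], body so far='08xl3'
Chunk 2: stream[10..11]='6' size=0x6=6, data at stream[13..19]='7n9vj9' -> body[5..11], body so far='08xl37n9vj9'
Chunk 3: stream[21..22]='6' size=0x6=6, data at stream[24..30]='cz5nqx' -> body[11..17], body so far='08xl37n9vj9cz5nqx'
Chunk 4: stream[32..33]='7' size=0x7=7, data at stream[35..42]='l3whwb8' -> body[17..24], body so far='08xl37n9vj9cz5nqxl3whwb8'
Chunk 5: stream[44..45]='7' size=0x7=7, data at stream[47..54]='gsi37r3' -> body[24..31], body so far='08xl37n9vj9cz5nqxl3whwb8gsi37r3'
Chunk 6: stream[56..57]='0' size=0 (terminator). Final body='08xl37n9vj9cz5nqxl3whwb8gsi37r3' (31 bytes)

Answer: 5 6 6 7 7 0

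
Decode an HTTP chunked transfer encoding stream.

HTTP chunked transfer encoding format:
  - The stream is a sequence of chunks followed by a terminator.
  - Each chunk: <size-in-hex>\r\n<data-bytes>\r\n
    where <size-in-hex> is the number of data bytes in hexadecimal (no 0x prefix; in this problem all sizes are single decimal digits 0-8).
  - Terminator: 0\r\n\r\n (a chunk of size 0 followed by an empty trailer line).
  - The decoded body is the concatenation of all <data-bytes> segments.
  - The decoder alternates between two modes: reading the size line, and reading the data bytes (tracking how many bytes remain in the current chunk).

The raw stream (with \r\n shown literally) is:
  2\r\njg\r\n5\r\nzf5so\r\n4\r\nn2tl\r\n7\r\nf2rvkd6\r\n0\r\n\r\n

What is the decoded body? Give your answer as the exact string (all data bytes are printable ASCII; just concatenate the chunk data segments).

Answer: jgzf5son2tlf2rvkd6

Derivation:
Chunk 1: stream[0..1]='2' size=0x2=2, data at stream[3..5]='jg' -> body[0..2], body so far='jg'
Chunk 2: stream[7..8]='5' size=0x5=5, data at stream[10..15]='zf5so' -> body[2..7], body so far='jgzf5so'
Chunk 3: stream[17..18]='4' size=0x4=4, data at stream[20..24]='n2tl' -> body[7..11], body so far='jgzf5son2tl'
Chunk 4: stream[26..27]='7' size=0x7=7, data at stream[29..36]='f2rvkd6' -> body[11..18], body so far='jgzf5son2tlf2rvkd6'
Chunk 5: stream[38..39]='0' size=0 (terminator). Final body='jgzf5son2tlf2rvkd6' (18 bytes)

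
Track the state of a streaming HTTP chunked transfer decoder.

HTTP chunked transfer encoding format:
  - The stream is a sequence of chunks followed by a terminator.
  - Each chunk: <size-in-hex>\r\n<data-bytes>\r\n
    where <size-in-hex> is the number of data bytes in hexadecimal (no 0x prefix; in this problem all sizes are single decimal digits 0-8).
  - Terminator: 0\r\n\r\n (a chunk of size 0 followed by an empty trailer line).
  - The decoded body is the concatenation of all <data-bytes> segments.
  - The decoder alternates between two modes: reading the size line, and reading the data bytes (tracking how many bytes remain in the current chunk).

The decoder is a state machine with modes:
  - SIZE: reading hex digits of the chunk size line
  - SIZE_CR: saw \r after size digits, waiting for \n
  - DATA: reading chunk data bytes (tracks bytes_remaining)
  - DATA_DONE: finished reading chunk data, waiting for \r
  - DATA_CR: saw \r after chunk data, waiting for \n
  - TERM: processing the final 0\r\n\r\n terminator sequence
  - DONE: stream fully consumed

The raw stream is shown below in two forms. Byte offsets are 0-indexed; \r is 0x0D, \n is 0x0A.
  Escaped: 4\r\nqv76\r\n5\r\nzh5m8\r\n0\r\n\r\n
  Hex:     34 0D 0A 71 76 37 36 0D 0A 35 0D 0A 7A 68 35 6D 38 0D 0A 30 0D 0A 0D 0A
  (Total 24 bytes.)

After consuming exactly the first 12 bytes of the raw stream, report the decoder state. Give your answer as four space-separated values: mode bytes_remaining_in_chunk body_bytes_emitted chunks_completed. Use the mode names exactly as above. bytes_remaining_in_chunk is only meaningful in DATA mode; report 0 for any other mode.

Byte 0 = '4': mode=SIZE remaining=0 emitted=0 chunks_done=0
Byte 1 = 0x0D: mode=SIZE_CR remaining=0 emitted=0 chunks_done=0
Byte 2 = 0x0A: mode=DATA remaining=4 emitted=0 chunks_done=0
Byte 3 = 'q': mode=DATA remaining=3 emitted=1 chunks_done=0
Byte 4 = 'v': mode=DATA remaining=2 emitted=2 chunks_done=0
Byte 5 = '7': mode=DATA remaining=1 emitted=3 chunks_done=0
Byte 6 = '6': mode=DATA_DONE remaining=0 emitted=4 chunks_done=0
Byte 7 = 0x0D: mode=DATA_CR remaining=0 emitted=4 chunks_done=0
Byte 8 = 0x0A: mode=SIZE remaining=0 emitted=4 chunks_done=1
Byte 9 = '5': mode=SIZE remaining=0 emitted=4 chunks_done=1
Byte 10 = 0x0D: mode=SIZE_CR remaining=0 emitted=4 chunks_done=1
Byte 11 = 0x0A: mode=DATA remaining=5 emitted=4 chunks_done=1

Answer: DATA 5 4 1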